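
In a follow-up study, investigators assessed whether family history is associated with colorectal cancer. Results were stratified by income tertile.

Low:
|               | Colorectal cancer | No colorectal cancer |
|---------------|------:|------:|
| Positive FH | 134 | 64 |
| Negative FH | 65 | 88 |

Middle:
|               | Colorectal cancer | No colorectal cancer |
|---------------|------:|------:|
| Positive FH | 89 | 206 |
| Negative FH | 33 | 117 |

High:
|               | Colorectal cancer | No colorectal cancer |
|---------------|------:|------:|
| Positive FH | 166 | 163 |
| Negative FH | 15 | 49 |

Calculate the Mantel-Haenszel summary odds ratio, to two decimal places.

2.33

OR_MH = Σ(aᵢdᵢ/nᵢ) / Σ(bᵢcᵢ/nᵢ), where nᵢ is the stratum total.
Stratum 1 (Low): n = 351; a·d/n = 134·88/351 = 33.5954; b·c/n = 64·65/351 = 11.8519
Stratum 2 (Middle): n = 445; a·d/n = 89·117/445 = 23.4000; b·c/n = 206·33/445 = 15.2764
Stratum 3 (High): n = 393; a·d/n = 166·49/393 = 20.6972; b·c/n = 163·15/393 = 6.2214
OR_MH = (33.5954 + 23.4000 + 20.6972) / (11.8519 + 15.2764 + 6.2214) = 77.6926 / 33.3496 = 2.32964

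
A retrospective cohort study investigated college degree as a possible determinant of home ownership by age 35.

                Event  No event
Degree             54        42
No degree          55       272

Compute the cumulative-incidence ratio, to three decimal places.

Cells: a = 54, b = 42, c = 55, d = 272.
Risk in exposed = 54/96 = 0.56250; risk in unexposed = 55/327 = 0.16820.
RR = 0.56250 / 0.16820 = 3.34432
The risk among the exposed is 3.34 times that among the unexposed.

3.344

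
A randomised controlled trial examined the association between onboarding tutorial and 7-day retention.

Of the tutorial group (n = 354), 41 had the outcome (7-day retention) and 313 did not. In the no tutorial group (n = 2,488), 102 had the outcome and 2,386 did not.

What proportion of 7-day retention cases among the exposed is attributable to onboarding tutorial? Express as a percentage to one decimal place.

64.6

From the description: a = 41, b = 313, c = 102, d = 2386.
Risk in exposed = 41/354 = 0.11582; risk in unexposed = 102/2488 = 0.04100.
RR = 0.11582/0.04100 = 2.82508
AR% = (RR − 1)/RR × 100 = (2.82508 − 1)/2.82508 × 100 = 64.6028%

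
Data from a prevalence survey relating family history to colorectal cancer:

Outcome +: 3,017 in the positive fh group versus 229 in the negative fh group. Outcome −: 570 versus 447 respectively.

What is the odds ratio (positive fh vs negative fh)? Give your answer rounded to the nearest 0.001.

From the description: a = 3017, b = 570, c = 229, d = 447.
OR = (a·d)/(b·c) = (3017 × 447) / (570 × 229) = 1348599 / 130530 = 10.33172
The odds of colorectal cancer are about 10.33 times as high in the positive fh group.

10.332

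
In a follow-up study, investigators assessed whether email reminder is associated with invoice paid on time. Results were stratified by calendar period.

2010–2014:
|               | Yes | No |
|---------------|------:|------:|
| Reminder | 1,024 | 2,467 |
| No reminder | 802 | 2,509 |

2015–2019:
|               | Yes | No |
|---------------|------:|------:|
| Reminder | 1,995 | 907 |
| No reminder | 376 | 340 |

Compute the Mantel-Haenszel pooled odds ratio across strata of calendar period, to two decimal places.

OR_MH = Σ(aᵢdᵢ/nᵢ) / Σ(bᵢcᵢ/nᵢ), where nᵢ is the stratum total.
Stratum 1 (2010–2014): n = 6802; a·d/n = 1024·2509/6802 = 377.7148; b·c/n = 2467·802/6802 = 290.8753
Stratum 2 (2015–2019): n = 3618; a·d/n = 1995·340/3618 = 187.4793; b·c/n = 907·376/3618 = 94.2598
OR_MH = (377.7148 + 187.4793) / (290.8753 + 94.2598) = 565.1941 / 385.1351 = 1.46752

1.47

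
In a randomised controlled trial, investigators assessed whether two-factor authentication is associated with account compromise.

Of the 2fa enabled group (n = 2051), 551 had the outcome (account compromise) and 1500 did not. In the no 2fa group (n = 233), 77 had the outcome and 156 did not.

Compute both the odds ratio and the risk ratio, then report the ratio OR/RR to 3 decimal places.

0.915

From the description: a = 551, b = 1500, c = 77, d = 156.
OR = (551·156)/(1500·77) = 85956/115500 = 0.74421
Risk in exposed = 551/2051 = 0.26865; risk in unexposed = 77/233 = 0.33047; RR = 0.81293
OR/RR = 0.74421 / 0.81293 = 0.91547
The outcome is not rare, so the OR lies further from 1 than the RR.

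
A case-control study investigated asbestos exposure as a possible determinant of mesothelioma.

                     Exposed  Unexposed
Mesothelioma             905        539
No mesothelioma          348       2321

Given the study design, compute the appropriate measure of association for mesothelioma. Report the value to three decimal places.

11.198

Reading the table with exposure as columns: a = 905 (Exposed, case), b = 348 (Exposed, non-case), c = 539 (Unexposed, case), d = 2321.
This is a case-control study: participants were sampled on outcome status, so risks in the source population cannot be estimated directly — relative risk is not valid here. The odds ratio is the appropriate measure.
OR = (a·d)/(b·c) = (905 × 2321) / (348 × 539) = 2100505 / 187572 = 11.19839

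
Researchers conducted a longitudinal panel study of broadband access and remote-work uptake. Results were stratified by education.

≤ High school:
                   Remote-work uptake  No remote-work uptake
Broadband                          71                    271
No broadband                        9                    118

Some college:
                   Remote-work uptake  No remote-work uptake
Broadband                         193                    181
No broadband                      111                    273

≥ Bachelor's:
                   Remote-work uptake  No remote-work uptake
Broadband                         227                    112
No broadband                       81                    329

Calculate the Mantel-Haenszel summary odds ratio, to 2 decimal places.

4.27

OR_MH = Σ(aᵢdᵢ/nᵢ) / Σ(bᵢcᵢ/nᵢ), where nᵢ is the stratum total.
Stratum 1 (≤ High school): n = 469; a·d/n = 71·118/469 = 17.8635; b·c/n = 271·9/469 = 5.2004
Stratum 2 (Some college): n = 758; a·d/n = 193·273/758 = 69.5106; b·c/n = 181·111/758 = 26.5053
Stratum 3 (≥ Bachelor's): n = 749; a·d/n = 227·329/749 = 99.7103; b·c/n = 112·81/749 = 12.1121
OR_MH = (17.8635 + 69.5106 + 99.7103) / (5.2004 + 26.5053 + 12.1121) = 187.0844 / 43.8179 = 4.26959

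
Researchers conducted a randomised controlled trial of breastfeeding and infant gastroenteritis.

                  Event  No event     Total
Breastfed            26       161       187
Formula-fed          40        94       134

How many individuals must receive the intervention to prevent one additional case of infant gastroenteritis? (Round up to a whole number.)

7

Risk in treated group = 26/187 = 0.13904; risk in control = 40/134 = 0.29851.
Absolute risk reduction = 0.29851 − 0.13904 = 0.15947
NNT = 1 / ARR = 1 / 0.15947 = 6.271 → round up → 7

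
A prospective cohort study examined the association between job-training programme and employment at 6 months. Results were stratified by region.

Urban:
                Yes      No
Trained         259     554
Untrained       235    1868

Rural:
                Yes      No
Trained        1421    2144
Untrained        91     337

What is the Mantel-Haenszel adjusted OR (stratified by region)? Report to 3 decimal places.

3.057

OR_MH = Σ(aᵢdᵢ/nᵢ) / Σ(bᵢcᵢ/nᵢ), where nᵢ is the stratum total.
Stratum 1 (Urban): n = 2916; a·d/n = 259·1868/2916 = 165.9163; b·c/n = 554·235/2916 = 44.6468
Stratum 2 (Rural): n = 3993; a·d/n = 1421·337/3993 = 119.9291; b·c/n = 2144·91/3993 = 48.8615
OR_MH = (165.9163 + 119.9291) / (44.6468 + 48.8615) = 285.8454 / 93.5083 = 3.05690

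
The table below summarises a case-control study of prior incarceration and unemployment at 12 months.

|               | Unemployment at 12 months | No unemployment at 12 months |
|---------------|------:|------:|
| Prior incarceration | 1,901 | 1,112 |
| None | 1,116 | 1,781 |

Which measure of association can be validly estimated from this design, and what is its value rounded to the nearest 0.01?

Cells: a = 1901, b = 1112, c = 1116, d = 1781.
This is a case-control study: participants were sampled on outcome status, so risks in the source population cannot be estimated directly — relative risk is not valid here. The odds ratio is the appropriate measure.
OR = (a·d)/(b·c) = (1901 × 1781) / (1112 × 1116) = 3385681 / 1240992 = 2.72821

2.73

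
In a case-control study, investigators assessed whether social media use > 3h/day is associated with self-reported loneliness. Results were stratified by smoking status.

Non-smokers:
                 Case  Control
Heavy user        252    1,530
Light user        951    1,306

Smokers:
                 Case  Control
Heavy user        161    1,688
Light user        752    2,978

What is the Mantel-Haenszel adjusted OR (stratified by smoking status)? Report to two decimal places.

OR_MH = Σ(aᵢdᵢ/nᵢ) / Σ(bᵢcᵢ/nᵢ), where nᵢ is the stratum total.
Stratum 1 (Non-smokers): n = 4039; a·d/n = 252·1306/4039 = 81.4835; b·c/n = 1530·951/4039 = 360.2451
Stratum 2 (Smokers): n = 5579; a·d/n = 161·2978/5579 = 85.9398; b·c/n = 1688·752/5579 = 227.5275
OR_MH = (81.4835 + 85.9398) / (360.2451 + 227.5275) = 167.4233 / 587.7726 = 0.28484

0.28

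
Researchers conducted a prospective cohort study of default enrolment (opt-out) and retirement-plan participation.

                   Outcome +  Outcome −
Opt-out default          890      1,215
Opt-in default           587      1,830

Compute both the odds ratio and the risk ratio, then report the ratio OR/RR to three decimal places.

1.312

Cells: a = 890, b = 1215, c = 587, d = 1830.
OR = (890·1830)/(1215·587) = 1628700/713205 = 2.28364
Risk in exposed = 890/2105 = 0.42280; risk in unexposed = 587/2417 = 0.24286; RR = 1.74091
OR/RR = 2.28364 / 1.74091 = 1.31175
The outcome is not rare, so the OR lies further from 1 than the RR.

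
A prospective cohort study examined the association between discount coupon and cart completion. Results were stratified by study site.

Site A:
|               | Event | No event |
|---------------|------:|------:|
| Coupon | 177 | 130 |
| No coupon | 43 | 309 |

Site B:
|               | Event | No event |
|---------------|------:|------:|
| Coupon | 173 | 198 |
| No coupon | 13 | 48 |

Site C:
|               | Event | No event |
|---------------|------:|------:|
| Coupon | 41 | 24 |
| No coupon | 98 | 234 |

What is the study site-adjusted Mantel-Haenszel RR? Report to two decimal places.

RR_MH = Σ(aᵢ·n₀ᵢ/nᵢ) / Σ(cᵢ·n₁ᵢ/nᵢ), with n₁ᵢ = aᵢ+bᵢ (exposed), n₀ᵢ = cᵢ+dᵢ (unexposed), nᵢ = n₁ᵢ+n₀ᵢ.
Stratum 1 (Site A): n₁ = 307, n₀ = 352, n = 659; a·n₀/n = 177·352/659 = 94.5432; c·n₁/n = 43·307/659 = 20.0319
Stratum 2 (Site B): n₁ = 371, n₀ = 61, n = 432; a·n₀/n = 173·61/432 = 24.4282; c·n₁/n = 13·371/432 = 11.1644
Stratum 3 (Site C): n₁ = 65, n₀ = 332, n = 397; a·n₀/n = 41·332/397 = 34.2872; c·n₁/n = 98·65/397 = 16.0453
RR_MH = (94.5432 + 24.4282 + 34.2872) / (20.0319 + 11.1644 + 16.0453) = 153.2586 / 47.2416 = 3.24415

3.24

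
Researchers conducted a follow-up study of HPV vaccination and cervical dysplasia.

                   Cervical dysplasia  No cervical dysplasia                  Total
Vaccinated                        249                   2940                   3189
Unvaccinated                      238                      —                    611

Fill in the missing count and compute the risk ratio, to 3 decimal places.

0.200

The missing cell is in the unexposed row: 611 − 238 = 373.
So a = 249, b = 2940, c = 238, d = 373.
RR = [a/(a+b)] / [c/(c+d)] = (249/3189) / (238/611) = 0.07808/0.38953 = 0.20045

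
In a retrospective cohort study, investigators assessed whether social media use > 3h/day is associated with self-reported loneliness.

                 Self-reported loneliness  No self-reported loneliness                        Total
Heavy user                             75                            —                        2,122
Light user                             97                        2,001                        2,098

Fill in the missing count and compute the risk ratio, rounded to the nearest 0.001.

The missing cell is in the exposed row: 2122 − 75 = 2047.
So a = 75, b = 2047, c = 97, d = 2001.
RR = [a/(a+b)] / [c/(c+d)] = (75/2122) / (97/2098) = 0.03534/0.04623 = 0.76445

0.764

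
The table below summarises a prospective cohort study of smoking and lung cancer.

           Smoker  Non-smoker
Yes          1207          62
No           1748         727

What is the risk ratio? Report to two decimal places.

5.20

Reading the table with exposure as columns: a = 1207 (Smoker, case), b = 1748 (Smoker, non-case), c = 62 (Non-smoker, case), d = 727.
Risk in exposed = 1207/2955 = 0.40846; risk in unexposed = 62/789 = 0.07858.
RR = 0.40846 / 0.07858 = 5.19799
The risk among the exposed is 5.20 times that among the unexposed.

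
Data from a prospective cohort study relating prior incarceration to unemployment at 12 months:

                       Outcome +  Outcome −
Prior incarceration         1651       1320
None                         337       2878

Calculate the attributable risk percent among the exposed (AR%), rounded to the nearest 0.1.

81.1

Cells: a = 1651, b = 1320, c = 337, d = 2878.
Risk in exposed = 1651/2971 = 0.55571; risk in unexposed = 337/3215 = 0.10482.
RR = 0.55571/0.10482 = 5.30146
AR% = (RR − 1)/RR × 100 = (5.30146 − 1)/5.30146 × 100 = 81.1373%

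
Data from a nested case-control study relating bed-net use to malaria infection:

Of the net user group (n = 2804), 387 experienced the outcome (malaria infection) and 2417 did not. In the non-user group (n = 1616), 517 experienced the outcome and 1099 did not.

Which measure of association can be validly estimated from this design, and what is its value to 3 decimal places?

0.340

From the description: a = 387, b = 2417, c = 517, d = 1099.
This is a nested case-control study: participants were sampled on outcome status, so risks in the source population cannot be estimated directly — relative risk is not valid here. The odds ratio is the appropriate measure.
OR = (a·d)/(b·c) = (387 × 1099) / (2417 × 517) = 425313 / 1249589 = 0.34036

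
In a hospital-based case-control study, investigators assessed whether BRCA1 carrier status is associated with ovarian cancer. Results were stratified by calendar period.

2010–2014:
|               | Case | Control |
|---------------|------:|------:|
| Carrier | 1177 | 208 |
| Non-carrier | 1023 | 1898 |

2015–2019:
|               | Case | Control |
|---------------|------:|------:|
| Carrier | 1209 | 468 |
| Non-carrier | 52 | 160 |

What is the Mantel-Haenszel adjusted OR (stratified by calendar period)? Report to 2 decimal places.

9.97

OR_MH = Σ(aᵢdᵢ/nᵢ) / Σ(bᵢcᵢ/nᵢ), where nᵢ is the stratum total.
Stratum 1 (2010–2014): n = 4306; a·d/n = 1177·1898/4306 = 518.7984; b·c/n = 208·1023/4306 = 49.4157
Stratum 2 (2015–2019): n = 1889; a·d/n = 1209·160/1889 = 102.4034; b·c/n = 468·52/1889 = 12.8830
OR_MH = (518.7984 + 102.4034) / (49.4157 + 12.8830) = 621.2018 / 62.2987 = 9.97134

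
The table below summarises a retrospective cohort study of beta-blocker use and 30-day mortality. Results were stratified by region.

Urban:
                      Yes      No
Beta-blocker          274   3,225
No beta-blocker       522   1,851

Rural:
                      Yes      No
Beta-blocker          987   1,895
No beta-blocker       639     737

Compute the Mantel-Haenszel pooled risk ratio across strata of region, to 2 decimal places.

RR_MH = Σ(aᵢ·n₀ᵢ/nᵢ) / Σ(cᵢ·n₁ᵢ/nᵢ), with n₁ᵢ = aᵢ+bᵢ (exposed), n₀ᵢ = cᵢ+dᵢ (unexposed), nᵢ = n₁ᵢ+n₀ᵢ.
Stratum 1 (Urban): n₁ = 3499, n₀ = 2373, n = 5872; a·n₀/n = 274·2373/5872 = 110.7292; c·n₁/n = 522·3499/5872 = 311.0487
Stratum 2 (Rural): n₁ = 2882, n₀ = 1376, n = 4258; a·n₀/n = 987·1376/4258 = 318.9554; c·n₁/n = 639·2882/4258 = 432.5031
RR_MH = (110.7292 + 318.9554) / (311.0487 + 432.5031) = 429.6846 / 743.5518 = 0.57788

0.58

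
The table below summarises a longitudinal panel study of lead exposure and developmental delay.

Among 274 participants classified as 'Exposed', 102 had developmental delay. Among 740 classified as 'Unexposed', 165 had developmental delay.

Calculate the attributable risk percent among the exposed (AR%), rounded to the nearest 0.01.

From the description: a = 102, b = 172, c = 165, d = 575.
Risk in exposed = 102/274 = 0.37226; risk in unexposed = 165/740 = 0.22297.
RR = 0.37226/0.22297 = 1.66954
AR% = (RR − 1)/RR × 100 = (1.66954 − 1)/1.66954 × 100 = 40.1033%

40.10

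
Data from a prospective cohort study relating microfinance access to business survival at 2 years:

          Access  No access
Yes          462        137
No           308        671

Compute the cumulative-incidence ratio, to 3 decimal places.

3.539

Reading the table with exposure as columns: a = 462 (Access, case), b = 308 (Access, non-case), c = 137 (No access, case), d = 671.
Risk in exposed = 462/770 = 0.60000; risk in unexposed = 137/808 = 0.16955.
RR = 0.60000 / 0.16955 = 3.53869
The risk among the exposed is 3.54 times that among the unexposed.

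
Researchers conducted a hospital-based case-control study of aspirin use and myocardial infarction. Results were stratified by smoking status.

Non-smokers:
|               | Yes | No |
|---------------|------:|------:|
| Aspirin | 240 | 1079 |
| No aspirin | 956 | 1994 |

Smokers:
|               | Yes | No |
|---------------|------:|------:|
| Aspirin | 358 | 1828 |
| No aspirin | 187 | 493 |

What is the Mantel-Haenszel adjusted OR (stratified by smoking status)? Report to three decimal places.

0.481

OR_MH = Σ(aᵢdᵢ/nᵢ) / Σ(bᵢcᵢ/nᵢ), where nᵢ is the stratum total.
Stratum 1 (Non-smokers): n = 4269; a·d/n = 240·1994/4269 = 112.1012; b·c/n = 1079·956/4269 = 241.6313
Stratum 2 (Smokers): n = 2866; a·d/n = 358·493/2866 = 61.5820; b·c/n = 1828·187/2866 = 119.2729
OR_MH = (112.1012 + 61.5820) / (241.6313 + 119.2729) = 173.6832 / 360.9041 = 0.48124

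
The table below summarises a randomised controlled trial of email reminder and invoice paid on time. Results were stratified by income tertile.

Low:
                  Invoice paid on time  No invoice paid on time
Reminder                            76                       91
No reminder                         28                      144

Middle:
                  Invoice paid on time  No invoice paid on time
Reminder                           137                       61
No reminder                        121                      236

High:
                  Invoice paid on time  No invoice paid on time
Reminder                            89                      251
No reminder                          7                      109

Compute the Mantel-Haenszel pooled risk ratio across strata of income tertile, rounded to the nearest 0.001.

2.401

RR_MH = Σ(aᵢ·n₀ᵢ/nᵢ) / Σ(cᵢ·n₁ᵢ/nᵢ), with n₁ᵢ = aᵢ+bᵢ (exposed), n₀ᵢ = cᵢ+dᵢ (unexposed), nᵢ = n₁ᵢ+n₀ᵢ.
Stratum 1 (Low): n₁ = 167, n₀ = 172, n = 339; a·n₀/n = 76·172/339 = 38.5605; c·n₁/n = 28·167/339 = 13.7935
Stratum 2 (Middle): n₁ = 198, n₀ = 357, n = 555; a·n₀/n = 137·357/555 = 88.1243; c·n₁/n = 121·198/555 = 43.1676
Stratum 3 (High): n₁ = 340, n₀ = 116, n = 456; a·n₀/n = 89·116/456 = 22.6404; c·n₁/n = 7·340/456 = 5.2193
RR_MH = (38.5605 + 88.1243 + 22.6404) / (13.7935 + 43.1676 + 5.2193) = 149.3251 / 62.1804 = 2.40148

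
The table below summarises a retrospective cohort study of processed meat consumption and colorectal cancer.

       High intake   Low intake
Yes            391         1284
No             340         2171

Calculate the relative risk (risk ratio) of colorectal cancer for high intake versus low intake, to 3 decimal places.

1.439

Reading the table with exposure as columns: a = 391 (High intake, case), b = 340 (High intake, non-case), c = 1284 (Low intake, case), d = 2171.
Risk in exposed = 391/731 = 0.53488; risk in unexposed = 1284/3455 = 0.37164.
RR = 0.53488 / 0.37164 = 1.43927
The risk among the exposed is 1.44 times that among the unexposed.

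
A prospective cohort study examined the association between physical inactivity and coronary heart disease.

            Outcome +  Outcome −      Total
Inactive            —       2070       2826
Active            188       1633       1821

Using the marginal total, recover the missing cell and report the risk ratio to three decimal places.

2.591

The missing cell is in the exposed row: 2826 − 2070 = 756.
So a = 756, b = 2070, c = 188, d = 1633.
RR = [a/(a+b)] / [c/(c+d)] = (756/2826) / (188/1821) = 0.26752/0.10324 = 2.59120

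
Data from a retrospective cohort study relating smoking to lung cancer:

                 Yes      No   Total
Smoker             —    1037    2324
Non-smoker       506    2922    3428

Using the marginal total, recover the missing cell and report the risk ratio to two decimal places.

The missing cell is in the exposed row: 2324 − 1037 = 1287.
So a = 1287, b = 1037, c = 506, d = 2922.
RR = [a/(a+b)] / [c/(c+d)] = (1287/2324) / (506/3428) = 0.55379/0.14761 = 3.75174

3.75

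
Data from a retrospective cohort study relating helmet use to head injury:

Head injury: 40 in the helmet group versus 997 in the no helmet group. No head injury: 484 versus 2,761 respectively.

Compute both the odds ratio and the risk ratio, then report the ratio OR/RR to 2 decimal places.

From the description: a = 40, b = 484, c = 997, d = 2761.
OR = (40·2761)/(484·997) = 110440/482548 = 0.22887
Risk in exposed = 40/524 = 0.07634; risk in unexposed = 997/3758 = 0.26530; RR = 0.28773
OR/RR = 0.22887 / 0.28773 = 0.79542
The outcome is not rare, so the OR lies further from 1 than the RR.

0.80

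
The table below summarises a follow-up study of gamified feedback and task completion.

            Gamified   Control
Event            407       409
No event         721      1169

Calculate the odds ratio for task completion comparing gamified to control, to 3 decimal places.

1.613

Reading the table with exposure as columns: a = 407 (Gamified, case), b = 721 (Gamified, non-case), c = 409 (Control, case), d = 1169.
OR = (a·d)/(b·c) = (407 × 1169) / (721 × 409) = 475783 / 294889 = 1.61343
The odds of task completion are about 1.61 times as high in the gamified group.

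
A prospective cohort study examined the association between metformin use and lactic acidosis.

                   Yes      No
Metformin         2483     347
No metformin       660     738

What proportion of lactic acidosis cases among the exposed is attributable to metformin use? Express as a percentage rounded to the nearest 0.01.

Cells: a = 2483, b = 347, c = 660, d = 738.
Risk in exposed = 2483/2830 = 0.87739; risk in unexposed = 660/1398 = 0.47210.
RR = 0.87739/0.47210 = 1.85846
AR% = (RR − 1)/RR × 100 = (1.85846 − 1)/1.85846 × 100 = 46.1920%

46.19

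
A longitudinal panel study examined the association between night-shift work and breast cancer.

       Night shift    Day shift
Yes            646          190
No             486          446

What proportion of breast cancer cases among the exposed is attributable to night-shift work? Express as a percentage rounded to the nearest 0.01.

47.65

Reading the table with exposure as columns: a = 646 (Night shift, case), b = 486 (Night shift, non-case), c = 190 (Day shift, case), d = 446.
Risk in exposed = 646/1132 = 0.57067; risk in unexposed = 190/636 = 0.29874.
RR = 0.57067/0.29874 = 1.91025
AR% = (RR − 1)/RR × 100 = (1.91025 − 1)/1.91025 × 100 = 47.6508%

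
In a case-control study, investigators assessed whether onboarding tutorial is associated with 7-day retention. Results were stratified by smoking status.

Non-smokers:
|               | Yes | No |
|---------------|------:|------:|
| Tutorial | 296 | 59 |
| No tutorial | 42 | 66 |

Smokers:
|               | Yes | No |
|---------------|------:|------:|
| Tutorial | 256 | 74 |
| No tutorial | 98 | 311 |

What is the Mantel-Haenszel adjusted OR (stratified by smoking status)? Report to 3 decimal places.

9.886

OR_MH = Σ(aᵢdᵢ/nᵢ) / Σ(bᵢcᵢ/nᵢ), where nᵢ is the stratum total.
Stratum 1 (Non-smokers): n = 463; a·d/n = 296·66/463 = 42.1944; b·c/n = 59·42/463 = 5.3521
Stratum 2 (Smokers): n = 739; a·d/n = 256·311/739 = 107.7348; b·c/n = 74·98/739 = 9.8133
OR_MH = (42.1944 + 107.7348) / (5.3521 + 9.8133) = 149.9292 / 15.1653 = 9.88632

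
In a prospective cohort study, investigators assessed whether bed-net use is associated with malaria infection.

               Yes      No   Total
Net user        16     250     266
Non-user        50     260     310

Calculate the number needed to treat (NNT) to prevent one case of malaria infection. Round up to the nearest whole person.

Risk in treated group = 16/266 = 0.06015; risk in control = 50/310 = 0.16129.
Absolute risk reduction = 0.16129 − 0.06015 = 0.10114
NNT = 1 / ARR = 1 / 0.10114 = 9.887 → round up → 10

10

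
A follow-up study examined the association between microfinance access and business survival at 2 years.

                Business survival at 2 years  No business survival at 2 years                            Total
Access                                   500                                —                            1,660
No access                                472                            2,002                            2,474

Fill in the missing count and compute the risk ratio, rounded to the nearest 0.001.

The missing cell is in the exposed row: 1660 − 500 = 1160.
So a = 500, b = 1160, c = 472, d = 2002.
RR = [a/(a+b)] / [c/(c+d)] = (500/1660) / (472/2474) = 0.30120/0.19078 = 1.57877

1.579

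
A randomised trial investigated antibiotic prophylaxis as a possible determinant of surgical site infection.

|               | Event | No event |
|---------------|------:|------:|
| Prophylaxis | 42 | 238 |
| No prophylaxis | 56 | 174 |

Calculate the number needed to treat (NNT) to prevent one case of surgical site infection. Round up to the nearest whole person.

Risk in treated group = 42/280 = 0.15000; risk in control = 56/230 = 0.24348.
Absolute risk reduction = 0.24348 − 0.15000 = 0.09348
NNT = 1 / ARR = 1 / 0.09348 = 10.698 → round up → 11

11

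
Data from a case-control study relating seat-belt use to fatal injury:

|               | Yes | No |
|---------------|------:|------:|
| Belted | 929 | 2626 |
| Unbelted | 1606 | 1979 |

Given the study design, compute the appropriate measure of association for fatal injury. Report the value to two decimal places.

Cells: a = 929, b = 2626, c = 1606, d = 1979.
This is a case-control study: participants were sampled on outcome status, so risks in the source population cannot be estimated directly — relative risk is not valid here. The odds ratio is the appropriate measure.
OR = (a·d)/(b·c) = (929 × 1979) / (2626 × 1606) = 1838491 / 4217356 = 0.43593

0.44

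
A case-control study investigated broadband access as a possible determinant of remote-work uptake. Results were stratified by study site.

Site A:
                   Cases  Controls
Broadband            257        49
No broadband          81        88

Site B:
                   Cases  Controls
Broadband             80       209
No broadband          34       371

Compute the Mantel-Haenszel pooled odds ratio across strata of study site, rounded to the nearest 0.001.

4.860

OR_MH = Σ(aᵢdᵢ/nᵢ) / Σ(bᵢcᵢ/nᵢ), where nᵢ is the stratum total.
Stratum 1 (Site A): n = 475; a·d/n = 257·88/475 = 47.6126; b·c/n = 49·81/475 = 8.3558
Stratum 2 (Site B): n = 694; a·d/n = 80·371/694 = 42.7666; b·c/n = 209·34/694 = 10.2392
OR_MH = (47.6126 + 42.7666) / (8.3558 + 10.2392) = 90.3792 / 18.5950 = 4.86041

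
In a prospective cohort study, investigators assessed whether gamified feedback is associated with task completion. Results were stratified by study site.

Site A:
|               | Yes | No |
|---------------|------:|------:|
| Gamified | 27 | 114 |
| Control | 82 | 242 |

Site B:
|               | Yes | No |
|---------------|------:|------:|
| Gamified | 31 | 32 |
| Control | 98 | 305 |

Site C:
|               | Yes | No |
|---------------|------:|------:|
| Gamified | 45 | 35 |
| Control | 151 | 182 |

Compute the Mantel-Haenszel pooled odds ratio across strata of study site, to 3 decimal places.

1.367

OR_MH = Σ(aᵢdᵢ/nᵢ) / Σ(bᵢcᵢ/nᵢ), where nᵢ is the stratum total.
Stratum 1 (Site A): n = 465; a·d/n = 27·242/465 = 14.0516; b·c/n = 114·82/465 = 20.1032
Stratum 2 (Site B): n = 466; a·d/n = 31·305/466 = 20.2897; b·c/n = 32·98/466 = 6.7296
Stratum 3 (Site C): n = 413; a·d/n = 45·182/413 = 19.8305; b·c/n = 35·151/413 = 12.7966
OR_MH = (14.0516 + 20.2897 + 19.8305) / (20.1032 + 6.7296 + 12.7966) = 54.1718 / 39.6294 = 1.36696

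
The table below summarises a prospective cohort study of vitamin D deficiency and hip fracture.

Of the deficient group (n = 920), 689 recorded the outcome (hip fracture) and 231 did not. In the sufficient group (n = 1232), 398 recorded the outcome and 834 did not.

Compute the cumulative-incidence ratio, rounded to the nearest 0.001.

2.318

From the description: a = 689, b = 231, c = 398, d = 834.
Risk in exposed = 689/920 = 0.74891; risk in unexposed = 398/1232 = 0.32305.
RR = 0.74891 / 0.32305 = 2.31824
The risk among the exposed is 2.32 times that among the unexposed.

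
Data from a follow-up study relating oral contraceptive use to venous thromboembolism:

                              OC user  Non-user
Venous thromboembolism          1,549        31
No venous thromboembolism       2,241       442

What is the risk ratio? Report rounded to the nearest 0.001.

6.236

Reading the table with exposure as columns: a = 1549 (OC user, case), b = 2241 (OC user, non-case), c = 31 (Non-user, case), d = 442.
Risk in exposed = 1549/3790 = 0.40871; risk in unexposed = 31/473 = 0.06554.
RR = 0.40871 / 0.06554 = 6.23608
The risk among the exposed is 6.24 times that among the unexposed.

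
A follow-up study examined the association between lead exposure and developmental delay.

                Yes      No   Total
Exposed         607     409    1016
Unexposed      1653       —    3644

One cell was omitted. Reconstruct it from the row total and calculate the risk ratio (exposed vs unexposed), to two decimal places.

1.32

The missing cell is in the unexposed row: 3644 − 1653 = 1991.
So a = 607, b = 409, c = 1653, d = 1991.
RR = [a/(a+b)] / [c/(c+d)] = (607/1016) / (1653/3644) = 0.59744/0.45362 = 1.31704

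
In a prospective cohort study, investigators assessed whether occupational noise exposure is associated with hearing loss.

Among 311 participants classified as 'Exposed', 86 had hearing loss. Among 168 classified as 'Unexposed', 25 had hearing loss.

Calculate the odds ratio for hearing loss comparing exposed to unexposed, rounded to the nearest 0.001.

2.186

From the description: a = 86, b = 225, c = 25, d = 143.
OR = (a·d)/(b·c) = (86 × 143) / (225 × 25) = 12298 / 5625 = 2.18631
The odds of hearing loss are about 2.19 times as high in the exposed group.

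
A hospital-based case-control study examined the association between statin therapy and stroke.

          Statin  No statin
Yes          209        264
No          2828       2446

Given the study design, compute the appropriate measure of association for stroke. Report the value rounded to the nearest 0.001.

0.685

Reading the table with exposure as columns: a = 209 (Statin, case), b = 2828 (Statin, non-case), c = 264 (No statin, case), d = 2446.
This is a hospital-based case-control study: participants were sampled on outcome status, so risks in the source population cannot be estimated directly — relative risk is not valid here. The odds ratio is the appropriate measure.
OR = (a·d)/(b·c) = (209 × 2446) / (2828 × 264) = 511214 / 746592 = 0.68473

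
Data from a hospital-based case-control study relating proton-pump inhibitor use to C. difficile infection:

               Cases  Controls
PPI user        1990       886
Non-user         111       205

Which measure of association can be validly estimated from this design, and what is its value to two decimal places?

Cells: a = 1990, b = 886, c = 111, d = 205.
This is a hospital-based case-control study: participants were sampled on outcome status, so risks in the source population cannot be estimated directly — relative risk is not valid here. The odds ratio is the appropriate measure.
OR = (a·d)/(b·c) = (1990 × 205) / (886 × 111) = 407950 / 98346 = 4.14811

4.15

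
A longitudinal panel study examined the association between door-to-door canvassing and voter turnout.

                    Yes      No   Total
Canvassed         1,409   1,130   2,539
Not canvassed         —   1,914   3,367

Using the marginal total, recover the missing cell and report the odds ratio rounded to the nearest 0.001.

1.643

The missing cell is in the unexposed row: 3367 − 1914 = 1453.
So a = 1409, b = 1130, c = 1453, d = 1914.
OR = (a·d)/(b·c) = (1409 × 1914) / (1130 × 1453) = 2696826 / 1641890 = 1.64251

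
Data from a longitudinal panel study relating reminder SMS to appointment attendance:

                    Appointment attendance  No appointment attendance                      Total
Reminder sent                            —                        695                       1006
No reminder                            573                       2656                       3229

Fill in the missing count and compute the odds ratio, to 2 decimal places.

The missing cell is in the exposed row: 1006 − 695 = 311.
So a = 311, b = 695, c = 573, d = 2656.
OR = (a·d)/(b·c) = (311 × 2656) / (695 × 573) = 826016 / 398235 = 2.07419

2.07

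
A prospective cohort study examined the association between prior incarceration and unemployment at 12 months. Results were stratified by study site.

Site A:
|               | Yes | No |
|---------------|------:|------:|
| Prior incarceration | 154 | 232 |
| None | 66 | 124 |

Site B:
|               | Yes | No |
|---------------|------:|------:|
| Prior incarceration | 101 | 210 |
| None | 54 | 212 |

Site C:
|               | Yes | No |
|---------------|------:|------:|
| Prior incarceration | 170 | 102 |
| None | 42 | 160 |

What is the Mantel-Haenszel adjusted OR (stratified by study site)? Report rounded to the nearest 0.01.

2.31

OR_MH = Σ(aᵢdᵢ/nᵢ) / Σ(bᵢcᵢ/nᵢ), where nᵢ is the stratum total.
Stratum 1 (Site A): n = 576; a·d/n = 154·124/576 = 33.1528; b·c/n = 232·66/576 = 26.5833
Stratum 2 (Site B): n = 577; a·d/n = 101·212/577 = 37.1092; b·c/n = 210·54/577 = 19.6534
Stratum 3 (Site C): n = 474; a·d/n = 170·160/474 = 57.3840; b·c/n = 102·42/474 = 9.0380
OR_MH = (33.1528 + 37.1092 + 57.3840) / (26.5833 + 19.6534 + 9.0380) = 127.6459 / 55.2747 = 2.30930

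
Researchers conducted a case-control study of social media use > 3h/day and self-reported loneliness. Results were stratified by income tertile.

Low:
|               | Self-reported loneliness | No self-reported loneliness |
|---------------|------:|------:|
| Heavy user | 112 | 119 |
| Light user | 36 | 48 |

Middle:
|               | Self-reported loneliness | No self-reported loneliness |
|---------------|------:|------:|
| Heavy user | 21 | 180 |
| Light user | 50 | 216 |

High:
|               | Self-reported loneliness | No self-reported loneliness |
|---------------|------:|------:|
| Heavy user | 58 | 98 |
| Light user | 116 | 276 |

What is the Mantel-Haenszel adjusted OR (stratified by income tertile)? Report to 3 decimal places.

OR_MH = Σ(aᵢdᵢ/nᵢ) / Σ(bᵢcᵢ/nᵢ), where nᵢ is the stratum total.
Stratum 1 (Low): n = 315; a·d/n = 112·48/315 = 17.0667; b·c/n = 119·36/315 = 13.6000
Stratum 2 (Middle): n = 467; a·d/n = 21·216/467 = 9.7131; b·c/n = 180·50/467 = 19.2719
Stratum 3 (High): n = 548; a·d/n = 58·276/548 = 29.2117; b·c/n = 98·116/548 = 20.7445
OR_MH = (17.0667 + 9.7131 + 29.2117) / (13.6000 + 19.2719 + 20.7445) = 55.9914 / 53.6165 = 1.04429

1.044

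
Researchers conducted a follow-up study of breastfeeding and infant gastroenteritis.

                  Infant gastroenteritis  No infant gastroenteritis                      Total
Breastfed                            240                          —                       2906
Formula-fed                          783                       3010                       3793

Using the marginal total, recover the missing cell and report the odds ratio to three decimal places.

The missing cell is in the exposed row: 2906 − 240 = 2666.
So a = 240, b = 2666, c = 783, d = 3010.
OR = (a·d)/(b·c) = (240 × 3010) / (2666 × 783) = 722400 / 2087478 = 0.34606

0.346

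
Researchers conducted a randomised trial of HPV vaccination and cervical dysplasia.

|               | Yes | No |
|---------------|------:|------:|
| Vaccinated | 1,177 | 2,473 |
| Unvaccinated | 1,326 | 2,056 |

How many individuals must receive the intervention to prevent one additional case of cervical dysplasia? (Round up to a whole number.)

15

Risk in treated group = 1177/3650 = 0.32247; risk in control = 1326/3382 = 0.39208.
Absolute risk reduction = 0.39208 − 0.32247 = 0.06961
NNT = 1 / ARR = 1 / 0.06961 = 14.366 → round up → 15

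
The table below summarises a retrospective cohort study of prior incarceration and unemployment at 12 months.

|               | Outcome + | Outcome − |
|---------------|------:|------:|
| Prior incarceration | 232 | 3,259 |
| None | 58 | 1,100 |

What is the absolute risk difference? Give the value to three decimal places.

Cells: a = 232, b = 3259, c = 58, d = 1100.
Risk in exposed = 232/3491 = 0.066457; risk in unexposed = 58/1158 = 0.050086.
Risk difference = 0.066457 − 0.050086 = 0.016370

0.016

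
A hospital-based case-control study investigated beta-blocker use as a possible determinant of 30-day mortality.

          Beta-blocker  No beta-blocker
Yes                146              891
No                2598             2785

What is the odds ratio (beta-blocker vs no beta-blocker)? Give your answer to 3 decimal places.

Reading the table with exposure as columns: a = 146 (Beta-blocker, case), b = 2598 (Beta-blocker, non-case), c = 891 (No beta-blocker, case), d = 2785.
OR = (a·d)/(b·c) = (146 × 2785) / (2598 × 891) = 406610 / 2314818 = 0.17566
Exposure is associated with lower odds of 30-day mortality (OR = 0.18 < 1).

0.176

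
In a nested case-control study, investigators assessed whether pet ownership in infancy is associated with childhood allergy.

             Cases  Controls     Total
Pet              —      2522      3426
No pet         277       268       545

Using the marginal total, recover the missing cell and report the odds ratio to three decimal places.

The missing cell is in the exposed row: 3426 − 2522 = 904.
So a = 904, b = 2522, c = 277, d = 268.
OR = (a·d)/(b·c) = (904 × 268) / (2522 × 277) = 242272 / 698594 = 0.34680

0.347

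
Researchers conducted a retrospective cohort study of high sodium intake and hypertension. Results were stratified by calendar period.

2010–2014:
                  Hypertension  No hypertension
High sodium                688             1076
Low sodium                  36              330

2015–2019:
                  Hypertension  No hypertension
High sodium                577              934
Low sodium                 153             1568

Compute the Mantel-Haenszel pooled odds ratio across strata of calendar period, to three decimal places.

6.194

OR_MH = Σ(aᵢdᵢ/nᵢ) / Σ(bᵢcᵢ/nᵢ), where nᵢ is the stratum total.
Stratum 1 (2010–2014): n = 2130; a·d/n = 688·330/2130 = 106.5915; b·c/n = 1076·36/2130 = 18.1859
Stratum 2 (2015–2019): n = 3232; a·d/n = 577·1568/3232 = 279.9307; b·c/n = 934·153/3232 = 44.2147
OR_MH = (106.5915 + 279.9307) / (18.1859 + 44.2147) = 386.5222 / 62.4006 = 6.19420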